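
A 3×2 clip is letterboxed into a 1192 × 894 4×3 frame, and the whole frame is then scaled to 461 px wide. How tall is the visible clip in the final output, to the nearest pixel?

Fitted into 1192×894, the clip spans the width; its height is 1192 × 2/3 ≈ 794.67 px.
The frame scales by 461/1192 = 0.3867; 794.67 × 0.3867 ≈ 307.33 px.

307 px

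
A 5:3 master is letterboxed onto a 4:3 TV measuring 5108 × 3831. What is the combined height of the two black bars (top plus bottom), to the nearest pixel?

766 px

5:3 is wider than 4:3, so it spans the full width.
That makes the image 3064.80 px tall (5108 × 3/5).
Leftover height: 3831 − 3064.80 = 766.20 px.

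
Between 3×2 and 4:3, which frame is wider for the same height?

3×2

3×2 = 1.5 and 4:3 = 1.333; 1.5 > 1.333.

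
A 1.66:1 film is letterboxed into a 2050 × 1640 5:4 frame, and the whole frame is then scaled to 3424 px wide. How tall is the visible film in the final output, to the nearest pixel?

2063 px

Fitted into 2050×1640, the film spans the width; its height is 2050 / 1.660 ≈ 1234.94 px.
The frame scales by 3424/2050 = 1.6702; 1234.94 × 1.6702 ≈ 2062.65 px.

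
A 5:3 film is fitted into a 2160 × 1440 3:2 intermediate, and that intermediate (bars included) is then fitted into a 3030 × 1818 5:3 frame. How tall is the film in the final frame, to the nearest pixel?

1636 px

5:3 in 2160×1440: fills the width, so the film is 2160.00 × 1296.00.
The 3:2 canvas is height-limited in 3030×1818, giving 2727.00 × 1818.00; scale factor 1.2625.
The film scales with it: height 1296.00 × 1.2625 ≈ 1636.20.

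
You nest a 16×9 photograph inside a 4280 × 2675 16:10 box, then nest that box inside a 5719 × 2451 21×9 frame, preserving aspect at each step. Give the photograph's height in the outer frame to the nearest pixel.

First fit — 16×9 into 4280×2675 spans the width: 4280.00 × 2407.50.
Second fit — the 16:10 canvas into 5719×2451 spans the height: 3921.60 × 2451.00 (×0.9163 from 4280×2675).
Applying the same ×0.9163: 2407.50 → 2205.90.

2206 px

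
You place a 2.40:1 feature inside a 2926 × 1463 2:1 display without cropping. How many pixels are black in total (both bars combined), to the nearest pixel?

713456 pixels

2.40:1 (2.400) > 2:1 (2.000), so the feature fills the width.
The feature is 2926 / 2.400 ≈ 1219.1667 px tall.
1463 − 1219.1667 = 243.8333 px of bars.
Bar area = 243.8333 × 2926 ≈ 713456 px.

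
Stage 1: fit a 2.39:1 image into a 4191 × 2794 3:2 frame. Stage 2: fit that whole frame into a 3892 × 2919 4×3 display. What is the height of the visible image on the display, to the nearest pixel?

First fit — 2.39:1 into 4191×2794 spans the width: 4191.00 × 1753.56.
The 3:2 canvas is width-limited in 3892×2919, giving 3892.00 × 2594.67; scale factor 0.9287.
The image scales with it: height 1753.56 × 0.9287 ≈ 1628.45.

1628 px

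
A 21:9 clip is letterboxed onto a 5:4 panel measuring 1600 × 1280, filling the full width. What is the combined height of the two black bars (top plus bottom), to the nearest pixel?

Content height = 1600 × 9/21 ≈ 685.71 px.
1280 − 685.71 = 594.29 px of bars.

594 px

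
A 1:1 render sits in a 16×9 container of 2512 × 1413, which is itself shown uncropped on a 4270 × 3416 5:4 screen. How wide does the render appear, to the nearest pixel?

First fit — 1:1 into 2512×1413 spans the height: 1413.00 × 1413.00.
16×9 in 4270×3416: fills the width, so the intermediate becomes 4270.00 × 2401.88 — a scale of ×1.6998.
The render scales with it: width 1413.00 × 1.6998 ≈ 2401.88.

2402 px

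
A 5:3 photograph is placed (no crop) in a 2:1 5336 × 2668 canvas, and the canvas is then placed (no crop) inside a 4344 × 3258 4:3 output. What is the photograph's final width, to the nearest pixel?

3620 px

5:3 in 5336×2668: fills the height, so the photograph is 4446.67 × 2668.00.
Second fit — the 2:1 canvas into 4344×3258 spans the width: 4344.00 × 2172.00 (×0.8141 from 5336×2668).
The photograph scales with it: width 4446.67 × 0.8141 ≈ 3620.00.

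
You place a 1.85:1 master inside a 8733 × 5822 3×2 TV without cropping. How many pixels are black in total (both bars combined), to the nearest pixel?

1.85:1 (1.850) > 3×2 (1.500), so the master fills the width.
That makes the image 4720.5405 px tall (8733 / 1.850).
Black = 5822 − 4720.5405 = 1101.4595 px.
Bar area = 1101.4595 × 8733 ≈ 9619045 px.

9619045 pixels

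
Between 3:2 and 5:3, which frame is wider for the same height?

3:2 = 1.5 and 5:3 = 1.667; 1.667 > 1.5.

5:3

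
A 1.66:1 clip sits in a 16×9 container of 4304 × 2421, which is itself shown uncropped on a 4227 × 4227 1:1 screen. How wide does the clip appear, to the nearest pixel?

3947 px

Inside the 4304×2421 canvas the clip is height-limited at 4018.86 × 2421.00.
16×9 in 4227×4227: fills the width, so the intermediate becomes 4227.00 × 2377.69 — a scale of ×0.9821.
The clip scales with it: width 4018.86 × 0.9821 ≈ 3946.96.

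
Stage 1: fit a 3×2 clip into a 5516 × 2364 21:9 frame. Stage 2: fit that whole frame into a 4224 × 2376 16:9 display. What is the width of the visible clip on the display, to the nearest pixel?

2715 px

Inside the 5516×2364 canvas the clip is height-limited at 3546.00 × 2364.00.
21:9 in 4224×2376: fills the width, so the intermediate becomes 4224.00 × 1810.29 — a scale of ×0.7658.
So the clip's width is 3546.00 × 0.7658 ≈ 2715.43.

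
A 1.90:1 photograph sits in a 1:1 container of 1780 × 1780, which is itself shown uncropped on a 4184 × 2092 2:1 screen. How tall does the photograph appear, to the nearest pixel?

1101 px

First fit — 1.90:1 into 1780×1780 spans the width: 1780.00 × 936.84.
1:1 in 4184×2092: fills the height, so the intermediate becomes 2092.00 × 2092.00 — a scale of ×1.1753.
Applying the same ×1.1753: 936.84 → 1101.05.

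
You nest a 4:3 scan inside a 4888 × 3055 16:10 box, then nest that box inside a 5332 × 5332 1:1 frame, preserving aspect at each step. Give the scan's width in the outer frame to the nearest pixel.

4:3 in 4888×3055: fills the height, so the scan is 4073.33 × 3055.00.
16:10 in 5332×5332: fills the width, so the intermediate becomes 5332.00 × 3332.50 — a scale of ×1.0908.
Applying the same ×1.0908: 4073.33 → 4443.33.

4443 px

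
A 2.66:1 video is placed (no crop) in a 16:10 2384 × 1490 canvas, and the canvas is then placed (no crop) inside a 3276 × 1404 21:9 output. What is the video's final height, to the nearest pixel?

845 px

2.66:1 in 2384×1490: fills the width, so the video is 2384.00 × 896.24.
Second fit — the 16:10 canvas into 3276×1404 spans the height: 2246.40 × 1404.00 (×0.9423 from 2384×1490).
So the video's height is 896.24 × 0.9423 ≈ 844.51.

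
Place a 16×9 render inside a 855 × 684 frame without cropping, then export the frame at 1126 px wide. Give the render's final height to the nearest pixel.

633 px

At 855×684 the render is width-limited, so height = 855 × 9/16 ≈ 480.94 px.
The frame scales by 1126/855 = 1.3170; 480.94 × 1.3170 ≈ 633.38 px.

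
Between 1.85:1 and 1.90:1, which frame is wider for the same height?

1.90:1

1.85 and 1.9; 1.9 > 1.85.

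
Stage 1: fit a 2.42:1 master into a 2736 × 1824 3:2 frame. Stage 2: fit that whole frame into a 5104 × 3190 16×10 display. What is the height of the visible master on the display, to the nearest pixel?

2.42:1 in 2736×1824: fills the width, so the master is 2736.00 × 1130.58.
Second fit — the 3:2 canvas into 5104×3190 spans the height: 4785.00 × 3190.00 (×1.7489 from 2736×1824).
The master scales with it: height 1130.58 × 1.7489 ≈ 1977.27.

1977 px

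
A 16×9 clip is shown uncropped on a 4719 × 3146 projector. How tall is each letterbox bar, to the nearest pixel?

16×9 is wider than 3:2, so it spans the full width.
The clip is 4719 × 9/16 ≈ 2654.44 px tall.
Black = 3146 − 2654.44 = 491.56 px, or 245.78 per bar.

246 px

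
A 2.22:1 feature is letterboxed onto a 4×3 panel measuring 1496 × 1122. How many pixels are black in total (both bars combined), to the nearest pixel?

670397 pixels

Since 2.220 > 1.333, the feature is width-limited.
The feature is 1496 / 2.220 ≈ 673.8739 px tall.
Black = 1122 − 673.8739 = 448.1261 px.
That's 448.1261 × 1496 ≈ 670397 black pixels.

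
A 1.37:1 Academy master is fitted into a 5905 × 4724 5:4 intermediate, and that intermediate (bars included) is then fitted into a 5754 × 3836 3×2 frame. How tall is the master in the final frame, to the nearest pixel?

First fit — 1.37:1 Academy into 5905×4724 spans the width: 5905.00 × 4310.22.
The 5:4 canvas is height-limited in 5754×3836, giving 4795.00 × 3836.00; scale factor 0.8120.
Applying the same ×0.8120: 4310.22 → 3500.00.

3500 px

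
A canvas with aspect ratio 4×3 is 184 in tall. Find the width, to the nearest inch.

At 4×3, 184 / 3 × 4 ≈ 245.33.

245 in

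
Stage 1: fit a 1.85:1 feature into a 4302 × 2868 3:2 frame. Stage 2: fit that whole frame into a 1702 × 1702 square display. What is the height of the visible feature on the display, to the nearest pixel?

920 px

Inside the 4302×2868 canvas the feature is width-limited at 4302.00 × 2325.41.
The 3:2 canvas is width-limited in 1702×1702, giving 1702.00 × 1134.67; scale factor 0.3956.
Applying the same ×0.3956: 2325.41 → 920.00.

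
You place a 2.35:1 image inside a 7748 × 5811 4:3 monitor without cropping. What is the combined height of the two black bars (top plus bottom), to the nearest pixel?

2.35:1 (2.350) > 4:3 (1.333), so the image fills the width.
That makes the image 3297.02 px tall (7748 / 2.350).
Black = 5811 − 3297.02 = 2513.98 px.

2514 px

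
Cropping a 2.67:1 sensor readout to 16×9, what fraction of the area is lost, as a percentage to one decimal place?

33.4%

Going from 2.67:1 to 16×9 means cutting width while keeping height.
Fraction kept = (1.778)/(2.670) ≈ 66.58%, so 33.42% is lost.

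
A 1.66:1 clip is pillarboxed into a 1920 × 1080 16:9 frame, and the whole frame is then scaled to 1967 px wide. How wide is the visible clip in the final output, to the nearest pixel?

1837 px

In the 1920×1080 frame the clip fills the height: width = 1080 × 1.660 ≈ 1792.80 px.
Resizing to 1967 px wide multiplies everything by 1.0245: 1792.80 → 1836.69 px.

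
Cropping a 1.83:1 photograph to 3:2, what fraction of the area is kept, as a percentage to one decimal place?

3:2 is narrower than 1.83:1, so the crop keeps the full height and trims the width.
(1.500)/(1.830) ≈ 0.820 of the area survives.

82.0%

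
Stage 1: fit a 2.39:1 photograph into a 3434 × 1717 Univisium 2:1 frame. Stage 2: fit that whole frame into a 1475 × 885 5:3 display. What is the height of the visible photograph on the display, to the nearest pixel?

617 px

First fit — 2.39:1 into 3434×1717 spans the width: 3434.00 × 1436.82.
Second fit — the Univisium 2:1 canvas into 1475×885 spans the width: 1475.00 × 737.50 (×0.4295 from 3434×1717).
The photograph scales with it: height 1436.82 × 0.4295 ≈ 617.15.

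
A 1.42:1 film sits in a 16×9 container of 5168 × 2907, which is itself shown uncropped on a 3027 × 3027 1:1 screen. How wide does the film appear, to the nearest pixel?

1.42:1 in 5168×2907: fills the height, so the film is 4127.94 × 2907.00.
16×9 in 3027×3027: fills the width, so the intermediate becomes 3027.00 × 1702.69 — a scale of ×0.5857.
The film scales with it: width 4127.94 × 0.5857 ≈ 2417.82.

2418 px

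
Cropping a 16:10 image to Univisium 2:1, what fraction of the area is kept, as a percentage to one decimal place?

80.0%

The width stays; only height is cut (since Univisium 2:1 is wider than 16:10).
Fraction kept = (1.600)/(2.000) ≈ 80.00%.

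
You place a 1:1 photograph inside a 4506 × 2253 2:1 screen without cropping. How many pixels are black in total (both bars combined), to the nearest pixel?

Since 1.000 < 2.000, the photograph is height-limited.
The photograph is 2253 × 1/1 ≈ 2253.0000 px wide.
Black = 4506 − 2253.0000 = 2253.0000 px.
Bar area = 2253.0000 × 2253 ≈ 5076009 px.

5076009 pixels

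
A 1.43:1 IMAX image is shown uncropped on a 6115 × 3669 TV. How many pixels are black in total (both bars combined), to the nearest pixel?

3185903 pixels

1.43:1 IMAX (1.430) < 5:3 (1.667), so the image fills the height.
Content width = 3669 × 1.430 ≈ 5246.6700 px.
Leftover width: 6115 − 5246.6700 = 868.3300 px.
That's 868.3300 × 3669 ≈ 3185903 black pixels.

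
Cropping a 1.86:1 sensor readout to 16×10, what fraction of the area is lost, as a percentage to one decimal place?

14.0%

16×10 is narrower than 1.86:1, so the crop keeps the full height and trims the width.
Area ratio = (1.600)/(1.860) = 86.02%; the remaining 13.98% is cropped out.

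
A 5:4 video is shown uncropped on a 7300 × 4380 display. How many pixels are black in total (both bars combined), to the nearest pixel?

5:4 (1.250) < 5:3 (1.667), so the video fills the height.
The video is 4380 × 5/4 ≈ 5475.0000 px wide.
Leftover width: 7300 − 5475.0000 = 1825.0000 px.
Across the 4380-px span: 1825.0000 × 4380 ≈ 7993500 px.

7993500 pixels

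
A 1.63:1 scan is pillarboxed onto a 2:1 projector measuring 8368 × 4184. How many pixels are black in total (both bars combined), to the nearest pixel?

Since 1.630 < 2.000, the scan is height-limited.
That makes the image 6819.9200 px wide (4184 × 1.630).
Black = 8368 − 6819.9200 = 1548.0800 px.
Across the 4184-px span: 1548.0800 × 4184 ≈ 6477167 px.

6477167 pixels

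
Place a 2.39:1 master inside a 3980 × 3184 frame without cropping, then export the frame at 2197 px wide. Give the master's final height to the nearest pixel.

919 px

In the 3980×3184 frame the master fills the width: height = 3980 / 2.390 ≈ 1665.27 px.
Resizing to 2197 px wide multiplies everything by 0.5520: 1665.27 → 919.25 px.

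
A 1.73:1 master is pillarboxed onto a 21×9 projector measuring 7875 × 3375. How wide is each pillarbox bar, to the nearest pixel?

1018 px

1.73:1 (1.730) < 21×9 (2.333), so the master fills the height.
The master is 3375 × 1.730 ≈ 5838.75 px wide.
7875 − 5838.75 = 2036.25 px of bars (1018.12 each).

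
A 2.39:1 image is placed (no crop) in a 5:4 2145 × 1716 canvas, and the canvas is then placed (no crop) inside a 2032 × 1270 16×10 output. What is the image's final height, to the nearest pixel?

Inside the 2145×1716 canvas the image is width-limited at 2145.00 × 897.49.
Second fit — the 5:4 canvas into 2032×1270 spans the height: 1587.50 × 1270.00 (×0.7401 from 2145×1716).
The image scales with it: height 897.49 × 0.7401 ≈ 664.23.

664 px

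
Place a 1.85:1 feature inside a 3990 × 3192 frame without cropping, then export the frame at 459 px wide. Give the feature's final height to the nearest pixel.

At 3990×3192 the feature is width-limited, so height = 3990 / 1.850 ≈ 2156.76 px.
Resizing to 459 px wide multiplies everything by 0.1150: 2156.76 → 248.11 px.

248 px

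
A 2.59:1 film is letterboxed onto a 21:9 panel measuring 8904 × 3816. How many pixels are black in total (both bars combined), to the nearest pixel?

Since 2.590 > 2.333, the film is width-limited.
That makes the image 3437.8378 px tall (8904 / 2.590).
Leftover height: 3816 − 3437.8378 = 378.1622 px.
That's 378.1622 × 8904 ≈ 3367156 black pixels.

3367156 pixels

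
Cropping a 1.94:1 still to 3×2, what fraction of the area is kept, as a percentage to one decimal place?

The height stays; only width is cut (since 3×2 is narrower than 1.94:1).
Fraction kept = (1.500)/(1.940) ≈ 77.32%.

77.3%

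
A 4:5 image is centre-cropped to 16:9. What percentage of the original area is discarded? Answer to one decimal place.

16:9 is wider than 4:5, so the crop keeps the full width and trims the height.
(0.800)/(1.778) ≈ 0.450 of the area survives, leaving 55.00% discarded.

55.0%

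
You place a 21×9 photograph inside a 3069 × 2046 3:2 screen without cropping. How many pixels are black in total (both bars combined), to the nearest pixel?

2242562 pixels

21×9 (2.333) > 3:2 (1.500), so the photograph fills the width.
That makes the image 1315.2857 px tall (3069 × 9/21).
Black = 2046 − 1315.2857 = 730.7143 px.
Bar area = 730.7143 × 3069 ≈ 2242562 px.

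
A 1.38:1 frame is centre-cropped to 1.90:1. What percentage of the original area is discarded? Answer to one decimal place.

27.4%

1.90:1 is wider than 1.38:1, so the crop keeps the full width and trims the height.
Fraction kept = (1.380)/(1.900) ≈ 72.63%, so 27.37% is lost.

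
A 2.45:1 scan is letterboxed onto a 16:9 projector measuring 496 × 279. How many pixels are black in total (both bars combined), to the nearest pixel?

2.45:1 is wider than 16:9, so it spans the full width.
That makes the image 202.4490 px tall (496 / 2.450).
Leftover height: 279 − 202.4490 = 76.5510 px.
That's 76.5510 × 496 ≈ 37969 black pixels.

37969 pixels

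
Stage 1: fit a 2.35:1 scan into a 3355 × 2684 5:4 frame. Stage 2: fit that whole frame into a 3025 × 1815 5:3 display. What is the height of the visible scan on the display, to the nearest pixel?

965 px

First fit — 2.35:1 into 3355×2684 spans the width: 3355.00 × 1427.66.
The 5:4 canvas is height-limited in 3025×1815, giving 2268.75 × 1815.00; scale factor 0.6762.
The scan scales with it: height 1427.66 × 0.6762 ≈ 965.43.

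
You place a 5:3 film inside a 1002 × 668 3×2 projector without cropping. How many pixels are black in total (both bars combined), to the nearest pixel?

5:3 is wider than 3×2, so it spans the full width.
Content height = 1002 × 3/5 ≈ 601.2000 px.
Leftover height: 668 − 601.2000 = 66.8000 px.
Across the 1002-px span: 66.8000 × 1002 ≈ 66934 px.

66934 pixels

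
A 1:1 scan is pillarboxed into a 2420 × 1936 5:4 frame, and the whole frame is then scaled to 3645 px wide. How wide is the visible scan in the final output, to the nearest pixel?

At 2420×1936 the scan is height-limited, so width = 1936 × 1/1 ≈ 1936.00 px.
The frame scales by 3645/2420 = 1.5062; 1936.00 × 1.5062 ≈ 2916.00 px.

2916 px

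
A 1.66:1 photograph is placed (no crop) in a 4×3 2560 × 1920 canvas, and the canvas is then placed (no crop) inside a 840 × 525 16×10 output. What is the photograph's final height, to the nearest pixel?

422 px

Inside the 2560×1920 canvas the photograph is width-limited at 2560.00 × 1542.17.
The 4×3 canvas is height-limited in 840×525, giving 700.00 × 525.00; scale factor 0.2734.
The photograph scales with it: height 1542.17 × 0.2734 ≈ 421.69.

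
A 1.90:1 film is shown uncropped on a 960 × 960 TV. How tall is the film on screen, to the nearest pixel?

505 px

1.90:1 (1.900) > square (1.000), so the film fills the width.
The film is 960 / 1.900 ≈ 505.26 px tall.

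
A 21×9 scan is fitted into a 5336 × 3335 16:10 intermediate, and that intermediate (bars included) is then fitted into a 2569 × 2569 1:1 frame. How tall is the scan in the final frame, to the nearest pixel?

21×9 in 5336×3335: fills the width, so the scan is 5336.00 × 2286.86.
16:10 in 2569×2569: fills the width, so the intermediate becomes 2569.00 × 1605.62 — a scale of ×0.4814.
So the scan's height is 2286.86 × 0.4814 ≈ 1101.00.

1101 px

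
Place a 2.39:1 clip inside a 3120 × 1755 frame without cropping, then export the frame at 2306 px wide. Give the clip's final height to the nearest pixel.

965 px

In the 3120×1755 frame the clip fills the width: height = 3120 / 2.390 ≈ 1305.44 px.
The frame scales by 2306/3120 = 0.7391; 1305.44 × 0.7391 ≈ 964.85 px.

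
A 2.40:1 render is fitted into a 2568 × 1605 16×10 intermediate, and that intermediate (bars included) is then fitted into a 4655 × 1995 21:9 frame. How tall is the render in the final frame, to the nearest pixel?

First fit — 2.40:1 into 2568×1605 spans the width: 2568.00 × 1070.00.
The 16×10 canvas is height-limited in 4655×1995, giving 3192.00 × 1995.00; scale factor 1.2430.
The render scales with it: height 1070.00 × 1.2430 ≈ 1330.00.

1330 px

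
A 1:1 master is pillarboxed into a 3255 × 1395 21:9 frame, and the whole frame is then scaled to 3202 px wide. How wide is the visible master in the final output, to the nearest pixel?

At 3255×1395 the master is height-limited, so width = 1395 × 1/1 ≈ 1395.00 px.
Resizing to 3202 px wide multiplies everything by 0.9837: 1395.00 → 1372.29 px.

1372 px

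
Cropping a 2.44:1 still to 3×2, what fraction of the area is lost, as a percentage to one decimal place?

The height stays; only width is cut (since 3×2 is narrower than 2.44:1).
Area ratio = (1.500)/(2.440) = 61.48%; the remaining 38.52% is cropped out.

38.5%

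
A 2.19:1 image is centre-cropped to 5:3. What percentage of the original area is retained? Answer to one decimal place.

76.1%

5:3 is narrower than 2.19:1, so the crop keeps the full height and trims the width.
Fraction kept = (1.667)/(2.190) ≈ 76.10%.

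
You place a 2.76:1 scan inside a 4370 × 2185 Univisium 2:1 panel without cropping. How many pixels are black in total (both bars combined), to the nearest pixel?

2629283 pixels

2.76:1 (2.760) > Univisium 2:1 (2.000), so the scan fills the width.
That makes the image 1583.3333 px tall (4370 / 2.760).
Black = 2185 − 1583.3333 = 601.6667 px.
Bar area = 601.6667 × 4370 ≈ 2629283 px.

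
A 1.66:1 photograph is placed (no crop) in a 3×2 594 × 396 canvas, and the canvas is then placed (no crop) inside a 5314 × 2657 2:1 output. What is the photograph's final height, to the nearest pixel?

2401 px

Inside the 594×396 canvas the photograph is width-limited at 594.00 × 357.83.
Second fit — the 3×2 canvas into 5314×2657 spans the height: 3985.50 × 2657.00 (×6.7096 from 594×396).
Applying the same ×6.7096: 357.83 → 2400.90.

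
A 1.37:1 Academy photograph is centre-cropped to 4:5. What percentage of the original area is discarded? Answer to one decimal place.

41.6%

Going from 1.37:1 Academy to 4:5 means cutting width while keeping height.
Fraction kept = (0.800)/(1.370) ≈ 58.39%, so 41.61% is lost.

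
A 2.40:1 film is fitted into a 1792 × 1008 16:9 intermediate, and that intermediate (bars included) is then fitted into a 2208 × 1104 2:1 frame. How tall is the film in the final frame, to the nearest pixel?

First fit — 2.40:1 into 1792×1008 spans the width: 1792.00 × 746.67.
Second fit — the 16:9 canvas into 2208×1104 spans the height: 1962.67 × 1104.00 (×1.0952 from 1792×1008).
Applying the same ×1.0952: 746.67 → 817.78.

818 px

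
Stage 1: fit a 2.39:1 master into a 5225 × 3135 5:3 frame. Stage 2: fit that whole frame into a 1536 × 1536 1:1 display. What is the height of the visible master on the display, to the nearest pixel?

643 px

First fit — 2.39:1 into 5225×3135 spans the width: 5225.00 × 2186.19.
Second fit — the 5:3 canvas into 1536×1536 spans the width: 1536.00 × 921.60 (×0.2940 from 5225×3135).
The master scales with it: height 2186.19 × 0.2940 ≈ 642.68.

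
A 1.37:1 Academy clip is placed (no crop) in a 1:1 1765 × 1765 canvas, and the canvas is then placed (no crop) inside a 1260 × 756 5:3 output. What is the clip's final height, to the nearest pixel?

First fit — 1.37:1 Academy into 1765×1765 spans the width: 1765.00 × 1288.32.
1:1 in 1260×756: fills the height, so the intermediate becomes 756.00 × 756.00 — a scale of ×0.4283.
Applying the same ×0.4283: 1288.32 → 551.82.

552 px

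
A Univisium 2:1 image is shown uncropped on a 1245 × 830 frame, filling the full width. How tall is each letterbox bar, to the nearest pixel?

104 px

Content height = 1245 × 1/2 ≈ 622.50 px.
830 − 622.50 = 207.50 px of bars (103.75 each).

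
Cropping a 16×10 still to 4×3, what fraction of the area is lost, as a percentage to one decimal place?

16.7%

The height stays; only width is cut (since 4×3 is narrower than 16×10).
Fraction kept = (1.333)/(1.600) ≈ 83.33%, so 16.67% is lost.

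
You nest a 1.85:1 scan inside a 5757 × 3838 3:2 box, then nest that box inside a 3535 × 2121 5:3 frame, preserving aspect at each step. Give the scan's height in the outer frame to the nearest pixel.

1720 px

First fit — 1.85:1 into 5757×3838 spans the width: 5757.00 × 3111.89.
The 3:2 canvas is height-limited in 3535×2121, giving 3181.50 × 2121.00; scale factor 0.5526.
The scan scales with it: height 3111.89 × 0.5526 ≈ 1719.73.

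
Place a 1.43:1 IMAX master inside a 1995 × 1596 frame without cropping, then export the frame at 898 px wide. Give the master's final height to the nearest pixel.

At 1995×1596 the master is width-limited, so height = 1995 / 1.430 ≈ 1395.10 px.
Scaling 1995 → 898 is ×0.4501, so the height becomes 1395.10 × 0.4501 ≈ 627.97 px.

628 px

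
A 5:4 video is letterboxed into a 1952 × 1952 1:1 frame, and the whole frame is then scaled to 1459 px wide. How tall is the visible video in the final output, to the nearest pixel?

1167 px

In the 1952×1952 frame the video fills the width: height = 1952 × 4/5 ≈ 1561.60 px.
Scaling 1952 → 1459 is ×0.7474, so the height becomes 1561.60 × 0.7474 ≈ 1167.20 px.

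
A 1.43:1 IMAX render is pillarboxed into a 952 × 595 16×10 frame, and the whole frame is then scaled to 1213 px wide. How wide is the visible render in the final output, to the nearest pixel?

In the 952×595 frame the render fills the height: width = 595 × 1.430 ≈ 850.85 px.
Scaling 952 → 1213 is ×1.2742, so the width becomes 850.85 × 1.2742 ≈ 1084.12 px.

1084 px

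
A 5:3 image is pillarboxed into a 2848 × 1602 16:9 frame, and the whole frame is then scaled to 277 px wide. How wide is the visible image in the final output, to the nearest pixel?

Fitted into 2848×1602, the image spans the height; its width is 1602 × 5/3 ≈ 2670.00 px.
Resizing to 277 px wide multiplies everything by 0.0973: 2670.00 → 259.69 px.

260 px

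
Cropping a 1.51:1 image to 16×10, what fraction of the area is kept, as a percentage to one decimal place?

16×10 is wider than 1.51:1, so the crop keeps the full width and trims the height.
Fraction kept = (1.510)/(1.600) ≈ 94.38%.

94.4%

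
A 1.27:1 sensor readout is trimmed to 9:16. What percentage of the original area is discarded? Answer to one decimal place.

55.7%

The height stays; only width is cut (since 9:16 is narrower than 1.27:1).
(0.562)/(1.270) ≈ 0.443 of the area survives, leaving 55.71% discarded.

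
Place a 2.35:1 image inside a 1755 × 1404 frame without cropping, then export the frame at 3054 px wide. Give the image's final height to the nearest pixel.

Fitted into 1755×1404, the image spans the width; its height is 1755 / 2.350 ≈ 746.81 px.
The frame scales by 3054/1755 = 1.7402; 746.81 × 1.7402 ≈ 1299.57 px.

1300 px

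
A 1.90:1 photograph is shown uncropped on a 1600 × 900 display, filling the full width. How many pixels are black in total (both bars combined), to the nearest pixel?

Content height = 1600 / 1.900 ≈ 842.1053 px.
Black = 900 − 842.1053 = 57.8947 px.
That's 57.8947 × 1600 ≈ 92632 black pixels.

92632 pixels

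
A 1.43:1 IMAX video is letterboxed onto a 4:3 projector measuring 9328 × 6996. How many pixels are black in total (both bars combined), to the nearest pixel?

4411426 pixels

1.43:1 IMAX (1.430) > 4:3 (1.333), so the video fills the width.
That makes the image 6523.0769 px tall (9328 / 1.430).
6996 − 6523.0769 = 472.9231 px of bars.
Bar area = 472.9231 × 9328 ≈ 4411426 px.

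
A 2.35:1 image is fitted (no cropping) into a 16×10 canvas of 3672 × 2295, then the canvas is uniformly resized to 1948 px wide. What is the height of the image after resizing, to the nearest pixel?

At 3672×2295 the image is width-limited, so height = 3672 / 2.350 ≈ 1562.55 px.
The frame scales by 1948/3672 = 0.5305; 1562.55 × 0.5305 ≈ 828.94 px.

829 px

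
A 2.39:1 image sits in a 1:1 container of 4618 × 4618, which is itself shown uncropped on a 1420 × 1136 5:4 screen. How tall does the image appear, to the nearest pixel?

475 px

First fit — 2.39:1 into 4618×4618 spans the width: 4618.00 × 1932.22.
The 1:1 canvas is height-limited in 1420×1136, giving 1136.00 × 1136.00; scale factor 0.2460.
The image scales with it: height 1932.22 × 0.2460 ≈ 475.31.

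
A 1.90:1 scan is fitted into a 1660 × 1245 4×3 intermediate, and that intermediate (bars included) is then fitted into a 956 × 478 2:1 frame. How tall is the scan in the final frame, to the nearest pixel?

335 px

1.90:1 in 1660×1245: fills the width, so the scan is 1660.00 × 873.68.
4×3 in 956×478: fills the height, so the intermediate becomes 637.33 × 478.00 — a scale of ×0.3839.
The scan scales with it: height 873.68 × 0.3839 ≈ 335.44.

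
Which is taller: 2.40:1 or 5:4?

5:4

2.4 and 5:4 = 1.25; 2.4 > 1.25. The smaller width-to-height ratio is the taller frame.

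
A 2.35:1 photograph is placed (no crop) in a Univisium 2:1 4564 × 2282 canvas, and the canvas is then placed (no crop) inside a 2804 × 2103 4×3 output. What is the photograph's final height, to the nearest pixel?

2.35:1 in 4564×2282: fills the width, so the photograph is 4564.00 × 1942.13.
Second fit — the Univisium 2:1 canvas into 2804×2103 spans the width: 2804.00 × 1402.00 (×0.6144 from 4564×2282).
So the photograph's height is 1942.13 × 0.6144 ≈ 1193.19.

1193 px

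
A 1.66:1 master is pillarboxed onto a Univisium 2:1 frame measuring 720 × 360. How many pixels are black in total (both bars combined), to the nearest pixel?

44064 pixels

1.66:1 is narrower than Univisium 2:1, so it spans the full height.
The master is 360 × 1.660 ≈ 597.6000 px wide.
720 − 597.6000 = 122.4000 px of bars.
Across the 360-px span: 122.4000 × 360 ≈ 44064 px.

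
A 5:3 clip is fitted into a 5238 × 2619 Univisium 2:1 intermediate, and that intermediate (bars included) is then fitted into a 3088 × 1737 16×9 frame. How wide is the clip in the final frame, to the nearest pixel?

First fit — 5:3 into 5238×2619 spans the height: 4365.00 × 2619.00.
Univisium 2:1 in 3088×1737: fills the width, so the intermediate becomes 3088.00 × 1544.00 — a scale of ×0.5895.
So the clip's width is 4365.00 × 0.5895 ≈ 2573.33.

2573 px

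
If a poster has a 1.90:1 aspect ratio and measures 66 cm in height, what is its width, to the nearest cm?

66 × 1.900 = 125.40.

125 cm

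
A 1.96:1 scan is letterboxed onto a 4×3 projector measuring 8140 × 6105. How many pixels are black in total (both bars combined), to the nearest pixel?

15888782 pixels

1.96:1 (1.960) > 4×3 (1.333), so the scan fills the width.
That makes the image 4153.0612 px tall (8140 / 1.960).
Leftover height: 6105 − 4153.0612 = 1951.9388 px.
That's 1951.9388 × 8140 ≈ 15888782 black pixels.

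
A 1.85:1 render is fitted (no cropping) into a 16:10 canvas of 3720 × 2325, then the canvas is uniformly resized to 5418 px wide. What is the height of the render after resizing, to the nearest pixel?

2929 px

At 3720×2325 the render is width-limited, so height = 3720 / 1.850 ≈ 2010.81 px.
Scaling 3720 → 5418 is ×1.4565, so the height becomes 2010.81 × 1.4565 ≈ 2928.65 px.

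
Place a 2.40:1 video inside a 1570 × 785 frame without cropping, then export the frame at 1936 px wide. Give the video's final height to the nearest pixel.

807 px

At 1570×785 the video is width-limited, so height = 1570 / 2.400 ≈ 654.17 px.
Resizing to 1936 px wide multiplies everything by 1.2331: 654.17 → 806.67 px.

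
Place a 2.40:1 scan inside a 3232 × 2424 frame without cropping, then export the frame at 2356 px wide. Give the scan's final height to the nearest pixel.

Fitted into 3232×2424, the scan spans the width; its height is 3232 / 2.400 ≈ 1346.67 px.
The frame scales by 2356/3232 = 0.7290; 1346.67 × 0.7290 ≈ 981.67 px.

982 px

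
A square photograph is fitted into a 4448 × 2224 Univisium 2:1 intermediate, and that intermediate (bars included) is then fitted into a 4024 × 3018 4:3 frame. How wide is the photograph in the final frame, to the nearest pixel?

2012 px

First fit — square into 4448×2224 spans the height: 2224.00 × 2224.00.
Second fit — the Univisium 2:1 canvas into 4024×3018 spans the width: 4024.00 × 2012.00 (×0.9047 from 4448×2224).
So the photograph's width is 2224.00 × 0.9047 ≈ 2012.00.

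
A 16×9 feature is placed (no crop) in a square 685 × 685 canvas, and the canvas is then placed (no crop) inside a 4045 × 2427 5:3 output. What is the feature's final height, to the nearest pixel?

1365 px

First fit — 16×9 into 685×685 spans the width: 685.00 × 385.31.
The square canvas is height-limited in 4045×2427, giving 2427.00 × 2427.00; scale factor 3.5431.
The feature scales with it: height 385.31 × 3.5431 ≈ 1365.19.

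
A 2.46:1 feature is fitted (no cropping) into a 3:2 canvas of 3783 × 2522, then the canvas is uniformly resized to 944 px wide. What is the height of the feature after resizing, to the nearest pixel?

Fitted into 3783×2522, the feature spans the width; its height is 3783 / 2.460 ≈ 1537.80 px.
The frame scales by 944/3783 = 0.2495; 1537.80 × 0.2495 ≈ 383.74 px.

384 px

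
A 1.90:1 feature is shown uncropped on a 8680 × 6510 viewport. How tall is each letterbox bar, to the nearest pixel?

971 px

Since 1.900 > 1.333, the feature is width-limited.
That makes the image 4568.42 px tall (8680 / 1.900).
Leftover height: 6510 − 4568.42 = 1941.58 px → 970.79 each side.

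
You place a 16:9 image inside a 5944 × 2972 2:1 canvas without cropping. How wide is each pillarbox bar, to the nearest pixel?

330 px

16:9 (1.778) < 2:1 (2.000), so the image fills the height.
That makes the image 5283.56 px wide (2972 × 16/9).
Black = 5944 − 5283.56 = 660.44 px, or 330.22 per bar.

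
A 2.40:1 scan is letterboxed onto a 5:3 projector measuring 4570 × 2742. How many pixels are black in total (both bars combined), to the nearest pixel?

3828898 pixels

2.40:1 is wider than 5:3, so it spans the full width.
Content height = 4570 / 2.400 ≈ 1904.1667 px.
Leftover height: 2742 − 1904.1667 = 837.8333 px.
Bar area = 837.8333 × 4570 ≈ 3828898 px.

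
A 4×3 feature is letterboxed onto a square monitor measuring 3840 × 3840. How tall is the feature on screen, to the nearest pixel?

4×3 (1.333) > square (1.000), so the feature fills the width.
That makes the image 2880.00 px tall (3840 × 3/4).

2880 px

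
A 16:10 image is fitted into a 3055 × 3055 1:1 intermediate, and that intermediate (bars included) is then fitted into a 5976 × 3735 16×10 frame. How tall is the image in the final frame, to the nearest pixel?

Inside the 3055×3055 canvas the image is width-limited at 3055.00 × 1909.38.
1:1 in 5976×3735: fills the height, so the intermediate becomes 3735.00 × 3735.00 — a scale of ×1.2226.
The image scales with it: height 1909.38 × 1.2226 ≈ 2334.38.

2334 px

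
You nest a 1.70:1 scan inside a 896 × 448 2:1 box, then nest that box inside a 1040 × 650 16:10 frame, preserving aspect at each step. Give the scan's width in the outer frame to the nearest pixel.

First fit — 1.70:1 into 896×448 spans the height: 761.60 × 448.00.
2:1 in 1040×650: fills the width, so the intermediate becomes 1040.00 × 520.00 — a scale of ×1.1607.
Applying the same ×1.1607: 761.60 → 884.00.

884 px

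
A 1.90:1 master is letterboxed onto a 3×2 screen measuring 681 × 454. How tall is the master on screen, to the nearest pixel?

Since 1.900 > 1.500, the master is width-limited.
The master is 681 / 1.900 ≈ 358.42 px tall.

358 px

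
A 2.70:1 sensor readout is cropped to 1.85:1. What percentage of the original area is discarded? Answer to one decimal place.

1.85:1 is narrower than 2.70:1, so the crop keeps the full height and trims the width.
(1.850)/(2.700) ≈ 0.685 of the area survives, leaving 31.48% discarded.

31.5%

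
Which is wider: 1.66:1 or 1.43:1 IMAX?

1.66 and 1.43; 1.66 > 1.43.

1.66:1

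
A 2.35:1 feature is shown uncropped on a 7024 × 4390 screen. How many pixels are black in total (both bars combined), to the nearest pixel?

2.35:1 (2.350) > 16:10 (1.600), so the feature fills the width.
Content height = 7024 / 2.350 ≈ 2988.9362 px.
4390 − 2988.9362 = 1401.0638 px of bars.
That's 1401.0638 × 7024 ≈ 9841072 black pixels.

9841072 pixels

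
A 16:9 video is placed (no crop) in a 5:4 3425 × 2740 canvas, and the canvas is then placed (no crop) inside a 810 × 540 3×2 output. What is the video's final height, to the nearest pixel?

380 px

First fit — 16:9 into 3425×2740 spans the width: 3425.00 × 1926.56.
5:4 in 810×540: fills the height, so the intermediate becomes 675.00 × 540.00 — a scale of ×0.1971.
Applying the same ×0.1971: 1926.56 → 379.69.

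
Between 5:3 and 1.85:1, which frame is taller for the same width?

5:3 = 1.667 and 1.85; 1.85 > 1.667. The smaller width-to-height ratio is the taller frame.

5:3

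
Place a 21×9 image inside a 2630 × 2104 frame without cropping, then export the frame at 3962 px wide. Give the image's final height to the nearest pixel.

1698 px

In the 2630×2104 frame the image fills the width: height = 2630 × 9/21 ≈ 1127.14 px.
Scaling 2630 → 3962 is ×1.5065, so the height becomes 1127.14 × 1.5065 ≈ 1698.00 px.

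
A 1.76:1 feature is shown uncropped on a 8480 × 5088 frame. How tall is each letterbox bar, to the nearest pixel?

135 px

1.76:1 (1.760) > 5:3 (1.667), so the feature fills the width.
The feature is 8480 / 1.760 ≈ 4818.18 px tall.
5088 − 4818.18 = 269.82 px of bars (134.91 each).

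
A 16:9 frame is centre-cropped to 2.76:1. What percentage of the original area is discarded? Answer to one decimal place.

35.6%

2.76:1 is wider than 16:9, so the crop keeps the full width and trims the height.
(1.778)/(2.760) ≈ 0.644 of the area survives, leaving 35.59% discarded.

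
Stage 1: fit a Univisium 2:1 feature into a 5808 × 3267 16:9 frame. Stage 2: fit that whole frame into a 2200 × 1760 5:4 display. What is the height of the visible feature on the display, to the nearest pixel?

Univisium 2:1 in 5808×3267: fills the width, so the feature is 5808.00 × 2904.00.
16:9 in 2200×1760: fills the width, so the intermediate becomes 2200.00 × 1237.50 — a scale of ×0.3788.
So the feature's height is 2904.00 × 0.3788 ≈ 1100.00.

1100 px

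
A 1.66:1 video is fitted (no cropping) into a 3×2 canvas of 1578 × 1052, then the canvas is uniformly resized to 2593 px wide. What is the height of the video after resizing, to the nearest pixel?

1562 px

In the 1578×1052 frame the video fills the width: height = 1578 / 1.660 ≈ 950.60 px.
Scaling 1578 → 2593 is ×1.6432, so the height becomes 950.60 × 1.6432 ≈ 1562.05 px.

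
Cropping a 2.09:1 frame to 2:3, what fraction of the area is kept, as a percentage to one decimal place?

The height stays; only width is cut (since 2:3 is narrower than 2.09:1).
Area ratio = (0.667)/(2.090) = 31.90% retained.

31.9%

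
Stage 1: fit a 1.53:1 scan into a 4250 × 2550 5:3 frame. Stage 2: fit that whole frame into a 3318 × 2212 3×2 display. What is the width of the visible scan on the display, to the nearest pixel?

3046 px

1.53:1 in 4250×2550: fills the height, so the scan is 3901.50 × 2550.00.
Second fit — the 5:3 canvas into 3318×2212 spans the width: 3318.00 × 1990.80 (×0.7807 from 4250×2550).
So the scan's width is 3901.50 × 0.7807 ≈ 3045.92.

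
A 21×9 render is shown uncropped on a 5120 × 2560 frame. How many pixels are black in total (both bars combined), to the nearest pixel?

1872457 pixels

21×9 is wider than 2:1, so it spans the full width.
The render is 5120 × 9/21 ≈ 2194.2857 px tall.
2560 − 2194.2857 = 365.7143 px of bars.
Across the 5120-px span: 365.7143 × 5120 ≈ 1872457 px.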